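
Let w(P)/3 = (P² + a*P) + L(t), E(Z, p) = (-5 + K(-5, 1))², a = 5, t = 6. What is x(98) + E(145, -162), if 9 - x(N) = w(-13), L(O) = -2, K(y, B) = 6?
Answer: -296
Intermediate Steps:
E(Z, p) = 1 (E(Z, p) = (-5 + 6)² = 1² = 1)
w(P) = -6 + 3*P² + 15*P (w(P) = 3*((P² + 5*P) - 2) = 3*(-2 + P² + 5*P) = -6 + 3*P² + 15*P)
x(N) = -297 (x(N) = 9 - (-6 + 3*(-13)² + 15*(-13)) = 9 - (-6 + 3*169 - 195) = 9 - (-6 + 507 - 195) = 9 - 1*306 = 9 - 306 = -297)
x(98) + E(145, -162) = -297 + 1 = -296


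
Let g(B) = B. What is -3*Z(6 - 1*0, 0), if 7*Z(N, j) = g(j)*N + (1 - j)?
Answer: -3/7 ≈ -0.42857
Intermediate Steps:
Z(N, j) = ⅐ - j/7 + N*j/7 (Z(N, j) = (j*N + (1 - j))/7 = (N*j + (1 - j))/7 = (1 - j + N*j)/7 = ⅐ - j/7 + N*j/7)
-3*Z(6 - 1*0, 0) = -3*(⅐ - ⅐*0 + (⅐)*(6 - 1*0)*0) = -3*(⅐ + 0 + (⅐)*(6 + 0)*0) = -3*(⅐ + 0 + (⅐)*6*0) = -3*(⅐ + 0 + 0) = -3*⅐ = -3/7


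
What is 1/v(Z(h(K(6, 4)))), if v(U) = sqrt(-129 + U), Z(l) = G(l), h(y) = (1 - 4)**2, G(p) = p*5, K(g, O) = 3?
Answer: -I*sqrt(21)/42 ≈ -0.10911*I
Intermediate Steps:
G(p) = 5*p
h(y) = 9 (h(y) = (-3)**2 = 9)
Z(l) = 5*l
1/v(Z(h(K(6, 4)))) = 1/(sqrt(-129 + 5*9)) = 1/(sqrt(-129 + 45)) = 1/(sqrt(-84)) = 1/(2*I*sqrt(21)) = -I*sqrt(21)/42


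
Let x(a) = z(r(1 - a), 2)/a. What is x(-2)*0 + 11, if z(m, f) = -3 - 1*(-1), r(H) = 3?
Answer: 11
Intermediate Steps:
z(m, f) = -2 (z(m, f) = -3 + 1 = -2)
x(a) = -2/a
x(-2)*0 + 11 = -2/(-2)*0 + 11 = -2*(-½)*0 + 11 = 1*0 + 11 = 0 + 11 = 11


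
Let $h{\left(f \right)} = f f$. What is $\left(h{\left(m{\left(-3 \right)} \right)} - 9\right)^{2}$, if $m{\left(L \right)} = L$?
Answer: $0$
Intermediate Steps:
$h{\left(f \right)} = f^{2}$
$\left(h{\left(m{\left(-3 \right)} \right)} - 9\right)^{2} = \left(\left(-3\right)^{2} - 9\right)^{2} = \left(9 - 9\right)^{2} = 0^{2} = 0$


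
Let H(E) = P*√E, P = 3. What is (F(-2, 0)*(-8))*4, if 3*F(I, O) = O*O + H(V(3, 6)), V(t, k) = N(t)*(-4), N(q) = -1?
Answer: -64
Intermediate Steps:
V(t, k) = 4 (V(t, k) = -1*(-4) = 4)
H(E) = 3*√E
F(I, O) = 2 + O²/3 (F(I, O) = (O*O + 3*√4)/3 = (O² + 3*2)/3 = (O² + 6)/3 = (6 + O²)/3 = 2 + O²/3)
(F(-2, 0)*(-8))*4 = ((2 + (⅓)*0²)*(-8))*4 = ((2 + (⅓)*0)*(-8))*4 = ((2 + 0)*(-8))*4 = (2*(-8))*4 = -16*4 = -64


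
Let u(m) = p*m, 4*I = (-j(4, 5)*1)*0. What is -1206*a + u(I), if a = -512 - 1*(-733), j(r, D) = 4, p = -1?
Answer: -266526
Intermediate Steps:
I = 0 (I = ((-1*4*1)*0)/4 = (-4*1*0)/4 = (-4*0)/4 = (¼)*0 = 0)
u(m) = -m
a = 221 (a = -512 + 733 = 221)
-1206*a + u(I) = -1206*221 - 1*0 = -266526 + 0 = -266526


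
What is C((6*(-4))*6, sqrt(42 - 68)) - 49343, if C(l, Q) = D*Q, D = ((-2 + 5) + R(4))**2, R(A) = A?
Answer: -49343 + 49*I*sqrt(26) ≈ -49343.0 + 249.85*I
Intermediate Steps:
D = 49 (D = ((-2 + 5) + 4)**2 = (3 + 4)**2 = 7**2 = 49)
C(l, Q) = 49*Q
C((6*(-4))*6, sqrt(42 - 68)) - 49343 = 49*sqrt(42 - 68) - 49343 = 49*sqrt(-26) - 49343 = 49*(I*sqrt(26)) - 49343 = 49*I*sqrt(26) - 49343 = -49343 + 49*I*sqrt(26)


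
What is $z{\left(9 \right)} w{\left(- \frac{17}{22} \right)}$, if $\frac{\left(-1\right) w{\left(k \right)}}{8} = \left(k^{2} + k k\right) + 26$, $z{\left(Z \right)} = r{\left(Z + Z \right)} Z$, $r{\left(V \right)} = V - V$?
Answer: $0$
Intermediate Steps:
$r{\left(V \right)} = 0$
$z{\left(Z \right)} = 0$ ($z{\left(Z \right)} = 0 Z = 0$)
$w{\left(k \right)} = -208 - 16 k^{2}$ ($w{\left(k \right)} = - 8 \left(\left(k^{2} + k k\right) + 26\right) = - 8 \left(\left(k^{2} + k^{2}\right) + 26\right) = - 8 \left(2 k^{2} + 26\right) = - 8 \left(26 + 2 k^{2}\right) = -208 - 16 k^{2}$)
$z{\left(9 \right)} w{\left(- \frac{17}{22} \right)} = 0 \left(-208 - 16 \left(- \frac{17}{22}\right)^{2}\right) = 0 \left(-208 - \frac{1156}{121}\right) = 0 \left(- \frac{26324}{121}\right) = 0$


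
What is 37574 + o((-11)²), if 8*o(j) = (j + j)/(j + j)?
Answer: 300593/8 ≈ 37574.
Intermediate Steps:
o(j) = ⅛ (o(j) = ((j + j)/(j + j))/8 = ((2*j)/((2*j)))/8 = ((2*j)*(1/(2*j)))/8 = (⅛)*1 = ⅛)
37574 + o((-11)²) = 37574 + ⅛ = 300593/8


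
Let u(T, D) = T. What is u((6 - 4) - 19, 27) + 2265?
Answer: 2248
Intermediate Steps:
u((6 - 4) - 19, 27) + 2265 = ((6 - 4) - 19) + 2265 = (2 - 19) + 2265 = -17 + 2265 = 2248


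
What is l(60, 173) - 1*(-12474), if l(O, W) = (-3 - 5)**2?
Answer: 12538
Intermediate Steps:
l(O, W) = 64 (l(O, W) = (-8)**2 = 64)
l(60, 173) - 1*(-12474) = 64 - 1*(-12474) = 64 + 12474 = 12538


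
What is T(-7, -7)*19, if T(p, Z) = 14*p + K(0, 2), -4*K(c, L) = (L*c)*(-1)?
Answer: -1862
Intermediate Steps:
K(c, L) = L*c/4 (K(c, L) = -L*c*(-1)/4 = -(-1)*L*c/4 = L*c/4)
T(p, Z) = 14*p (T(p, Z) = 14*p + (¼)*2*0 = 14*p + 0 = 14*p)
T(-7, -7)*19 = (14*(-7))*19 = -98*19 = -1862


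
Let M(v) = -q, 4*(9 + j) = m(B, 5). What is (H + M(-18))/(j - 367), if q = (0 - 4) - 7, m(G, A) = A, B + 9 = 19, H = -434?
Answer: 1692/1499 ≈ 1.1288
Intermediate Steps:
B = 10 (B = -9 + 19 = 10)
j = -31/4 (j = -9 + (¼)*5 = -9 + 5/4 = -31/4 ≈ -7.7500)
q = -11 (q = -4 - 7 = -11)
M(v) = 11 (M(v) = -1*(-11) = 11)
(H + M(-18))/(j - 367) = (-434 + 11)/(-31/4 - 367) = -423/(-1499/4) = -423*(-4/1499) = 1692/1499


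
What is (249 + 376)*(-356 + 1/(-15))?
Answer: -667625/3 ≈ -2.2254e+5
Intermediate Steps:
(249 + 376)*(-356 + 1/(-15)) = 625*(-356 - 1/15) = 625*(-5341/15) = -667625/3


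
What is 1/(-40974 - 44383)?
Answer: -1/85357 ≈ -1.1715e-5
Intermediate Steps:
1/(-40974 - 44383) = 1/(-85357) = -1/85357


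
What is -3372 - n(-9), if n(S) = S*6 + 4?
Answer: -3322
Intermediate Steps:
n(S) = 4 + 6*S (n(S) = 6*S + 4 = 4 + 6*S)
-3372 - n(-9) = -3372 - (4 + 6*(-9)) = -3372 - (4 - 54) = -3372 - 1*(-50) = -3372 + 50 = -3322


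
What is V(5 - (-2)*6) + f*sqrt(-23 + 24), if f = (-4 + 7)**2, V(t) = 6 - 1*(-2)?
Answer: 17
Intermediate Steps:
V(t) = 8 (V(t) = 6 + 2 = 8)
f = 9 (f = 3**2 = 9)
V(5 - (-2)*6) + f*sqrt(-23 + 24) = 8 + 9*sqrt(-23 + 24) = 8 + 9*sqrt(1) = 8 + 9*1 = 8 + 9 = 17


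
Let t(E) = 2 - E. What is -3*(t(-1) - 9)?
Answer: 18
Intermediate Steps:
-3*(t(-1) - 9) = -3*((2 - 1*(-1)) - 9) = -3*((2 + 1) - 9) = -3*(3 - 9) = -3*(-6) = 18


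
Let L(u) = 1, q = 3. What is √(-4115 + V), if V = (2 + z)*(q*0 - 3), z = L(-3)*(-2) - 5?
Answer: 10*I*√41 ≈ 64.031*I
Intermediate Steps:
z = -7 (z = 1*(-2) - 5 = -2 - 5 = -7)
V = 15 (V = (2 - 7)*(3*0 - 3) = -5*(0 - 3) = -5*(-3) = 15)
√(-4115 + V) = √(-4115 + 15) = √(-4100) = 10*I*√41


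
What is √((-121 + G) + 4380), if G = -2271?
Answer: 2*√497 ≈ 44.587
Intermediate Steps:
√((-121 + G) + 4380) = √((-121 - 2271) + 4380) = √(-2392 + 4380) = √1988 = 2*√497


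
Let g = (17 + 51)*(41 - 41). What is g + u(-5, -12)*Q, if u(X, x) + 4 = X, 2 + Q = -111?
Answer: 1017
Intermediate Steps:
Q = -113 (Q = -2 - 111 = -113)
u(X, x) = -4 + X
g = 0 (g = 68*0 = 0)
g + u(-5, -12)*Q = 0 + (-4 - 5)*(-113) = 0 - 9*(-113) = 0 + 1017 = 1017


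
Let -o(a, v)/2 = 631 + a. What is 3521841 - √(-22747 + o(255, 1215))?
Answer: 3521841 - I*√24519 ≈ 3.5218e+6 - 156.59*I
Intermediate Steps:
o(a, v) = -1262 - 2*a (o(a, v) = -2*(631 + a) = -1262 - 2*a)
3521841 - √(-22747 + o(255, 1215)) = 3521841 - √(-22747 + (-1262 - 2*255)) = 3521841 - √(-22747 + (-1262 - 510)) = 3521841 - √(-22747 - 1772) = 3521841 - √(-24519) = 3521841 - I*√24519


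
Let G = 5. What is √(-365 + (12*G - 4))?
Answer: I*√309 ≈ 17.578*I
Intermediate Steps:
√(-365 + (12*G - 4)) = √(-365 + (12*5 - 4)) = √(-365 + (60 - 4)) = √(-365 + 56) = √(-309) = I*√309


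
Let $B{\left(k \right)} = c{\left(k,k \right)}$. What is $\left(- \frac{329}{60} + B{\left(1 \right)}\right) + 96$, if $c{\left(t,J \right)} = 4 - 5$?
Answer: $\frac{5371}{60} \approx 89.517$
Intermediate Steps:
$c{\left(t,J \right)} = -1$
$B{\left(k \right)} = -1$
$\left(- \frac{329}{60} + B{\left(1 \right)}\right) + 96 = \left(- \frac{329}{60} - 1\right) + 96 = - \frac{389}{60} + 96 = \frac{5371}{60}$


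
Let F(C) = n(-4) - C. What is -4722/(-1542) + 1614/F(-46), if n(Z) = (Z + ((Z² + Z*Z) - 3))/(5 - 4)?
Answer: 470675/18247 ≈ 25.795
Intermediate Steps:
n(Z) = -3 + Z + 2*Z² (n(Z) = (Z + ((Z² + Z²) - 3))/1 = (Z + (2*Z² - 3))*1 = (Z + (-3 + 2*Z²))*1 = (-3 + Z + 2*Z²)*1 = -3 + Z + 2*Z²)
F(C) = 25 - C (F(C) = (-3 - 4 + 2*(-4)²) - C = (-3 - 4 + 2*16) - C = (-3 - 4 + 32) - C = 25 - C)
-4722/(-1542) + 1614/F(-46) = -4722/(-1542) + 1614/(25 - 1*(-46)) = -4722*(-1/1542) + 1614/(25 + 46) = 787/257 + 1614/71 = 470675/18247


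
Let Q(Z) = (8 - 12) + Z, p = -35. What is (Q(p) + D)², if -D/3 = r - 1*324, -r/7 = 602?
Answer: 184280625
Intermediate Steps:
r = -4214 (r = -7*602 = -4214)
D = 13614 (D = -3*(-4214 - 1*324) = -3*(-4214 - 324) = -3*(-4538) = 13614)
Q(Z) = -4 + Z
(Q(p) + D)² = ((-4 - 35) + 13614)² = (-39 + 13614)² = 13575² = 184280625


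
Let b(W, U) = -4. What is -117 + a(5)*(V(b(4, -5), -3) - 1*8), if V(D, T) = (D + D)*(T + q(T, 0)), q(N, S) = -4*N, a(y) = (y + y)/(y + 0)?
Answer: -277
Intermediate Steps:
a(y) = 2 (a(y) = (2*y)/y = 2)
V(D, T) = -6*D*T (V(D, T) = (D + D)*(T - 4*T) = (2*D)*(-3*T) = -6*D*T)
-117 + a(5)*(V(b(4, -5), -3) - 1*8) = -117 + 2*(-6*(-4)*(-3) - 1*8) = -117 + 2*(-72 - 8) = -117 + 2*(-80) = -117 - 160 = -277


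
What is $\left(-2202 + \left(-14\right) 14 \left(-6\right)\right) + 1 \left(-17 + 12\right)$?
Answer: $-1031$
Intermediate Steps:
$\left(-2202 + \left(-14\right) 14 \left(-6\right)\right) + 1 \left(-17 + 12\right) = \left(-2202 - -1176\right) + 1 \left(-5\right) = \left(-2202 + 1176\right) - 5 = -1026 - 5 = -1031$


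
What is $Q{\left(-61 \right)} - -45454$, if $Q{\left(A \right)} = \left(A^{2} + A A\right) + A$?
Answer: $52835$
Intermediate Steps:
$Q{\left(A \right)} = A + 2 A^{2}$ ($Q{\left(A \right)} = \left(A^{2} + A^{2}\right) + A = 2 A^{2} + A = A + 2 A^{2}$)
$Q{\left(-61 \right)} - -45454 = - 61 \left(1 + 2 \left(-61\right)\right) - -45454 = - 61 \left(1 - 122\right) + 45454 = \left(-61\right) \left(-121\right) + 45454 = 7381 + 45454 = 52835$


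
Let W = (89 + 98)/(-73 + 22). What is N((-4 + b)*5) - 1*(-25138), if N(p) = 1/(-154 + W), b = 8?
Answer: 11890271/473 ≈ 25138.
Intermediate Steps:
W = -11/3 (W = 187/(-51) = 187*(-1/51) = -11/3 ≈ -3.6667)
N(p) = -3/473 (N(p) = 1/(-154 - 11/3) = 1/(-473/3) = -3/473)
N((-4 + b)*5) - 1*(-25138) = -3/473 - 1*(-25138) = -3/473 + 25138 = 11890271/473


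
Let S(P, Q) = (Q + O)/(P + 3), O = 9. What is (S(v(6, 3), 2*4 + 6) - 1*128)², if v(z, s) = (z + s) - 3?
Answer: 1274641/81 ≈ 15736.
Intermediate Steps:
v(z, s) = -3 + s + z (v(z, s) = (s + z) - 3 = -3 + s + z)
S(P, Q) = (9 + Q)/(3 + P) (S(P, Q) = (Q + 9)/(P + 3) = (9 + Q)/(3 + P))
(S(v(6, 3), 2*4 + 6) - 1*128)² = ((9 + (2*4 + 6))/(3 + (-3 + 3 + 6)) - 1*128)² = ((9 + (8 + 6))/(3 + 6) - 128)² = ((9 + 14)/9 - 128)² = ((⅑)*23 - 128)² = (23/9 - 128)² = (-1129/9)² = 1274641/81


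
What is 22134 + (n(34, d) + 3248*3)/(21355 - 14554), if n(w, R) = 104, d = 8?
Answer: 150543182/6801 ≈ 22135.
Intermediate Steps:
22134 + (n(34, d) + 3248*3)/(21355 - 14554) = 22134 + (104 + 3248*3)/(21355 - 14554) = 22134 + (104 + 9744)/6801 = 22134 + 9848*(1/6801) = 22134 + 9848/6801 = 150543182/6801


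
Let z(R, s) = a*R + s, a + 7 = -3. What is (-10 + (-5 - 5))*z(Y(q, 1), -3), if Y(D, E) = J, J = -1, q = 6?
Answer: -140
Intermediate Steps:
a = -10 (a = -7 - 3 = -10)
Y(D, E) = -1
z(R, s) = s - 10*R (z(R, s) = -10*R + s = s - 10*R)
(-10 + (-5 - 5))*z(Y(q, 1), -3) = (-10 + (-5 - 5))*(-3 - 10*(-1)) = (-10 - 10)*(-3 + 10) = -20*7 = -140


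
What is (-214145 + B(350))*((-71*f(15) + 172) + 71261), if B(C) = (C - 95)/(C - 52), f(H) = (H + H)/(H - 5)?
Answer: -2272450547550/149 ≈ -1.5251e+10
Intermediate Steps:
f(H) = 2*H/(-5 + H) (f(H) = (2*H)/(-5 + H) = 2*H/(-5 + H))
B(C) = (-95 + C)/(-52 + C)
(-214145 + B(350))*((-71*f(15) + 172) + 71261) = (-214145 + (-95 + 350)/(-52 + 350))*((-142*15/(-5 + 15) + 172) + 71261) = (-214145 + 255/298)*((-142*15/10 + 172) + 71261) = (-214145 + (1/298)*255)*((-142*15/10 + 172) + 71261) = (-214145 + 255/298)*((-71*3 + 172) + 71261) = -63814955*((-213 + 172) + 71261)/298 = -63814955*(-41 + 71261)/298 = -63814955/298*71220 = -2272450547550/149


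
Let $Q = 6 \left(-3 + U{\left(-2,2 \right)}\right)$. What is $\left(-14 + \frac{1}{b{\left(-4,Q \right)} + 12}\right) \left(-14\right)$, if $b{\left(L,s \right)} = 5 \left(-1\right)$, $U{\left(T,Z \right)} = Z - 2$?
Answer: $194$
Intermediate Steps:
$U{\left(T,Z \right)} = -2 + Z$
$Q = -18$ ($Q = 6 \left(-3 + \left(-2 + 2\right)\right) = 6 \left(-3 + 0\right) = 6 \left(-3\right) = -18$)
$b{\left(L,s \right)} = -5$
$\left(-14 + \frac{1}{b{\left(-4,Q \right)} + 12}\right) \left(-14\right) = \left(-14 + \frac{1}{-5 + 12}\right) \left(-14\right) = \left(-14 + \frac{1}{7}\right) \left(-14\right) = \left(- \frac{97}{7}\right) \left(-14\right) = 194$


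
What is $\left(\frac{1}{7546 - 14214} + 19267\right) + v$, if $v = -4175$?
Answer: $\frac{100633455}{6668} \approx 15092.0$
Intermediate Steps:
$\left(\frac{1}{7546 - 14214} + 19267\right) + v = \left(\frac{1}{7546 - 14214} + 19267\right) - 4175 = \left(\frac{1}{-6668} + 19267\right) - 4175 = \left(- \frac{1}{6668} + 19267\right) - 4175 = \frac{128472355}{6668} - 4175 = \frac{100633455}{6668}$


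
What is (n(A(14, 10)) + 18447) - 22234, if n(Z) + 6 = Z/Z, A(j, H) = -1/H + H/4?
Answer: -3792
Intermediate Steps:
A(j, H) = -1/H + H/4 (A(j, H) = -1/H + H*(1/4) = -1/H + H/4)
n(Z) = -5 (n(Z) = -6 + Z/Z = -6 + 1 = -5)
(n(A(14, 10)) + 18447) - 22234 = (-5 + 18447) - 22234 = 18442 - 22234 = -3792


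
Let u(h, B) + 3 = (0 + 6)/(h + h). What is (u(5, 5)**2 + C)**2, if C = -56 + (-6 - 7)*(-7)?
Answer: 1038361/625 ≈ 1661.4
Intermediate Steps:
u(h, B) = -3 + 3/h (u(h, B) = -3 + (0 + 6)/(h + h) = -3 + 6/((2*h)) = -3 + 6*(1/(2*h)) = -3 + 3/h)
C = 35 (C = -56 - 13*(-7) = -56 + 91 = 35)
(u(5, 5)**2 + C)**2 = ((-3 + 3/5)**2 + 35)**2 = ((-12/5)**2 + 35)**2 = (144/25 + 35)**2 = (1019/25)**2 = 1038361/625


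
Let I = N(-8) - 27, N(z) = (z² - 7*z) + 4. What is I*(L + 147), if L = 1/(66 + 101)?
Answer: 2381350/167 ≈ 14260.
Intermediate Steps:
N(z) = 4 + z² - 7*z
L = 1/167 ≈ 0.0059880
I = 97 (I = (4 + (-8)² - 7*(-8)) - 27 = (4 + 64 + 56) - 27 = 124 - 27 = 97)
I*(L + 147) = 97*(1/167 + 147) = 97*(24550/167) = 2381350/167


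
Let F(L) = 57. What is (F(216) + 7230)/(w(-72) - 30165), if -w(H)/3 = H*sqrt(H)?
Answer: -24423595/101476273 - 1049328*I*sqrt(2)/101476273 ≈ -0.24068 - 0.014624*I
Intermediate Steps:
w(H) = -3*H**(3/2) (w(H) = -3*H*sqrt(H) = -3*H**(3/2))
(F(216) + 7230)/(w(-72) - 30165) = (57 + 7230)/(-(-1296)*I*sqrt(2) - 30165) = 7287/(-(-1296)*I*sqrt(2) - 30165) = 7287/(1296*I*sqrt(2) - 30165) = 7287/(-30165 + 1296*I*sqrt(2))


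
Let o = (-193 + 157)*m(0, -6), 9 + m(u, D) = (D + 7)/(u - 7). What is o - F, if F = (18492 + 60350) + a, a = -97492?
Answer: 132854/7 ≈ 18979.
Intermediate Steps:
m(u, D) = -9 + (7 + D)/(-7 + u) (m(u, D) = -9 + (D + 7)/(u - 7) = -9 + (7 + D)/(-7 + u))
o = 2304/7 (o = (-193 + 157)*((70 - 6 - 9*0)/(-7 + 0)) = -36*(70 - 6 + 0)/(-7) = -(-36)*64/7 = -36*(-64/7) = 2304/7 ≈ 329.14)
F = -18650 (F = (18492 + 60350) - 97492 = 78842 - 97492 = -18650)
o - F = 2304/7 - 1*(-18650) = 2304/7 + 18650 = 132854/7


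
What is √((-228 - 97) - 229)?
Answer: I*√554 ≈ 23.537*I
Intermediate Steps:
√((-228 - 97) - 229) = √(-325 - 229) = √(-554) = I*√554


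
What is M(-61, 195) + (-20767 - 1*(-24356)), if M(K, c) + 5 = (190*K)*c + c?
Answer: -2256271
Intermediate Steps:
M(K, c) = -5 + c + 190*K*c (M(K, c) = -5 + ((190*K)*c + c) = -5 + (190*K*c + c) = -5 + (c + 190*K*c) = -5 + c + 190*K*c)
M(-61, 195) + (-20767 - 1*(-24356)) = (-5 + 195 + 190*(-61)*195) + (-20767 - 1*(-24356)) = (-5 + 195 - 2260050) + (-20767 + 24356) = -2259860 + 3589 = -2256271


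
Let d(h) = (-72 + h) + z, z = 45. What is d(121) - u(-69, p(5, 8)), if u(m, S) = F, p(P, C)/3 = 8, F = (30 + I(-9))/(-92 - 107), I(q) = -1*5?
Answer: 18731/199 ≈ 94.126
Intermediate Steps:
I(q) = -5
d(h) = -27 + h (d(h) = (-72 + h) + 45 = -27 + h)
F = -25/199 (F = (30 - 5)/(-92 - 107) = 25/(-199) = 25*(-1/199) = -25/199 ≈ -0.12563)
p(P, C) = 24 (p(P, C) = 3*8 = 24)
u(m, S) = -25/199
d(121) - u(-69, p(5, 8)) = (-27 + 121) - 1*(-25/199) = 94 + 25/199 = 18731/199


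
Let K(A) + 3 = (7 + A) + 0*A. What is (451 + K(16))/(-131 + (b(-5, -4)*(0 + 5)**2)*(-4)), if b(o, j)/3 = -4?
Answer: 471/1069 ≈ 0.44060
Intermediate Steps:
b(o, j) = -12 (b(o, j) = 3*(-4) = -12)
K(A) = 4 + A (K(A) = -3 + ((7 + A) + 0*A) = -3 + ((7 + A) + 0) = -3 + (7 + A) = 4 + A)
(451 + K(16))/(-131 + (b(-5, -4)*(0 + 5)**2)*(-4)) = (451 + (4 + 16))/(-131 - 12*(0 + 5)**2*(-4)) = (451 + 20)/(-131 - 12*5**2*(-4)) = 471/(-131 - 12*25*(-4)) = 471/(-131 - 300*(-4)) = 471/(-131 + 1200) = 471/1069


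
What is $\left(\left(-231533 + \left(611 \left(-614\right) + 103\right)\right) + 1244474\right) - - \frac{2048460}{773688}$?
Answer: $\frac{41127490565}{64474} \approx 6.3789 \cdot 10^{5}$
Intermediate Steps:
$\left(\left(-231533 + \left(611 \left(-614\right) + 103\right)\right) + 1244474\right) - - \frac{2048460}{773688} = \left(\left(-231533 + \left(-375154 + 103\right)\right) + 1244474\right) - \left(-2048460\right) \frac{1}{773688} = \left(\left(-231533 - 375051\right) + 1244474\right) - - \frac{170705}{64474} = \left(-606584 + 1244474\right) + \frac{170705}{64474} = 637890 + \frac{170705}{64474} = \frac{41127490565}{64474}$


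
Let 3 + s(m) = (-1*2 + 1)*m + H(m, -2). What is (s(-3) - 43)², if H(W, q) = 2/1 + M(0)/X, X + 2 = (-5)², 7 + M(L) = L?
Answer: 902500/529 ≈ 1706.0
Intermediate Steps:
M(L) = -7 + L
X = 23 (X = -2 + (-5)² = -2 + 25 = 23)
H(W, q) = 39/23 (H(W, q) = 2/1 + (-7 + 0)/23 = 2*1 - 7*1/23 = 2 - 7/23 = 39/23)
s(m) = -30/23 - m (s(m) = -3 + ((-1*2 + 1)*m + 39/23) = -3 + ((-2 + 1)*m + 39/23) = -3 + (-m + 39/23) = -3 + (39/23 - m) = -30/23 - m)
(s(-3) - 43)² = ((-30/23 - 1*(-3)) - 43)² = ((-30/23 + 3) - 43)² = (39/23 - 43)² = (-950/23)² = 902500/529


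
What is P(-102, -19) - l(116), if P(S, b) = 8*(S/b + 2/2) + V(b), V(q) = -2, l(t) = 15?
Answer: 645/19 ≈ 33.947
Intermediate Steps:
P(S, b) = 6 + 8*S/b (P(S, b) = 8*(S/b + 2/2) - 2 = 8*(S/b + 2*(½)) - 2 = 8*(S/b + 1) - 2 = 8*(1 + S/b) - 2 = (8 + 8*S/b) - 2 = 6 + 8*S/b)
P(-102, -19) - l(116) = (6 + 8*(-102)/(-19)) - 1*15 = (6 + 8*(-102)*(-1/19)) - 15 = (6 + 816/19) - 15 = 930/19 - 15 = 645/19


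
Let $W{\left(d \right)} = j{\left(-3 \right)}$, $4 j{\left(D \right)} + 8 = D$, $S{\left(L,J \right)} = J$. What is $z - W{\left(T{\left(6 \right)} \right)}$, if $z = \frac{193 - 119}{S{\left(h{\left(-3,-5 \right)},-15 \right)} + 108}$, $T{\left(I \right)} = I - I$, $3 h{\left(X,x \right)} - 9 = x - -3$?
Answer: $\frac{1319}{372} \approx 3.5457$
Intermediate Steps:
$h{\left(X,x \right)} = 4 + \frac{x}{3}$ ($h{\left(X,x \right)} = 3 + \frac{x - -3}{3} = 3 + \frac{x + 3}{3} = 3 + \frac{3 + x}{3} = 3 + \left(1 + \frac{x}{3}\right) = 4 + \frac{x}{3}$)
$T{\left(I \right)} = 0$
$j{\left(D \right)} = -2 + \frac{D}{4}$
$W{\left(d \right)} = - \frac{11}{4}$ ($W{\left(d \right)} = -2 + \frac{1}{4} \left(-3\right) = -2 - \frac{3}{4} = - \frac{11}{4}$)
$z = \frac{74}{93}$ ($z = \frac{193 - 119}{-15 + 108} = \frac{74}{93} \approx 0.7957$)
$z - W{\left(T{\left(6 \right)} \right)} = \frac{74}{93} - - \frac{11}{4} = \frac{74}{93} + \frac{11}{4} = \frac{1319}{372}$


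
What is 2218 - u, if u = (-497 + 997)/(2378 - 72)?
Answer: 2557104/1153 ≈ 2217.8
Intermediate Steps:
u = 250/1153 (u = 500/2306 = 500*(1/2306) = 250/1153 ≈ 0.21683)
2218 - u = 2218 - 1*250/1153 = 2218 - 250/1153 = 2557104/1153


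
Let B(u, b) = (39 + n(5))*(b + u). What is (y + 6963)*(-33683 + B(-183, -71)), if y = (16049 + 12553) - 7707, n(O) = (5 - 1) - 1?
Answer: -1235530158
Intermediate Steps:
n(O) = 3 (n(O) = 4 - 1 = 3)
B(u, b) = 42*b + 42*u (B(u, b) = (39 + 3)*(b + u) = 42*(b + u) = 42*b + 42*u)
y = 20895 (y = 28602 - 7707 = 20895)
(y + 6963)*(-33683 + B(-183, -71)) = (20895 + 6963)*(-33683 + (42*(-71) + 42*(-183))) = 27858*(-33683 + (-2982 - 7686)) = 27858*(-33683 - 10668) = 27858*(-44351) = -1235530158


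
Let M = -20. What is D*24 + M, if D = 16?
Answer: 364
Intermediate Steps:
D*24 + M = 16*24 - 20 = 384 - 20 = 364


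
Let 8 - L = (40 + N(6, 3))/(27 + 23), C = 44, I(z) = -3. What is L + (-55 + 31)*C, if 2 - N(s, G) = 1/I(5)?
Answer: -157327/150 ≈ -1048.8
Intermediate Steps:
N(s, G) = 7/3 (N(s, G) = 2 - 1/(-3) = 2 - 1*(-1/3) = 2 + 1/3 = 7/3)
L = 1073/150 (L = 8 - (40 + 7/3)/(27 + 23) = 8 - 127/(3*50) = 8 - 1*127/150 = 8 - 127/150 = 1073/150 ≈ 7.1533)
L + (-55 + 31)*C = 1073/150 + (-55 + 31)*44 = 1073/150 - 24*44 = 1073/150 - 1056 = -157327/150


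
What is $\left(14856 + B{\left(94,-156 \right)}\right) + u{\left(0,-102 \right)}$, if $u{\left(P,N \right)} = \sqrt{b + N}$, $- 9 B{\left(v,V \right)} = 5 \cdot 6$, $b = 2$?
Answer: $\frac{44558}{3} + 10 i \approx 14853.0 + 10.0 i$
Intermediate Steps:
$B{\left(v,V \right)} = - \frac{10}{3}$ ($B{\left(v,V \right)} = - \frac{5 \cdot 6}{9} = \left(- \frac{1}{9}\right) 30 = - \frac{10}{3}$)
$u{\left(P,N \right)} = \sqrt{2 + N}$
$\left(14856 + B{\left(94,-156 \right)}\right) + u{\left(0,-102 \right)} = \left(14856 - \frac{10}{3}\right) + \sqrt{2 - 102} = \frac{44558}{3} + \sqrt{-100} = \frac{44558}{3} + 10 i$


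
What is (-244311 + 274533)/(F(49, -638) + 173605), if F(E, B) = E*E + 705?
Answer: 30222/176711 ≈ 0.17103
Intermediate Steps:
F(E, B) = 705 + E² (F(E, B) = E² + 705 = 705 + E²)
(-244311 + 274533)/(F(49, -638) + 173605) = (-244311 + 274533)/((705 + 49²) + 173605) = 30222/((705 + 2401) + 173605) = 30222/(3106 + 173605) = 30222/176711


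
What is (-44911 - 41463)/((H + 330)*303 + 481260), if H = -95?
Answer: -86374/552465 ≈ -0.15634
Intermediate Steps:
(-44911 - 41463)/((H + 330)*303 + 481260) = (-44911 - 41463)/((-95 + 330)*303 + 481260) = -86374/(235*303 + 481260) = -86374/(71205 + 481260) = -86374/552465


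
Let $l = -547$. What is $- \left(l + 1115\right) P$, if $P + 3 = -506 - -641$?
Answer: $-74976$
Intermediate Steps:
$P = 132$ ($P = -3 - -135 = -3 + \left(-506 + 641\right) = -3 + 135 = 132$)
$- \left(l + 1115\right) P = - \left(-547 + 1115\right) 132 = - 568 \cdot 132 = \left(-1\right) 74976 = -74976$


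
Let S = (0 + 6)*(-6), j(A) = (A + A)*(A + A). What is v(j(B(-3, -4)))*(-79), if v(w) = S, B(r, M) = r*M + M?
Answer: 2844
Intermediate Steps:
B(r, M) = M + M*r (B(r, M) = M*r + M = M + M*r)
j(A) = 4*A**2 (j(A) = (2*A)*(2*A) = 4*A**2)
S = -36 (S = 6*(-6) = -36)
v(w) = -36
v(j(B(-3, -4)))*(-79) = -36*(-79) = 2844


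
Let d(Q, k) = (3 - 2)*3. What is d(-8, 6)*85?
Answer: 255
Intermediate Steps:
d(Q, k) = 3 (d(Q, k) = 1*3 = 3)
d(-8, 6)*85 = 3*85 = 255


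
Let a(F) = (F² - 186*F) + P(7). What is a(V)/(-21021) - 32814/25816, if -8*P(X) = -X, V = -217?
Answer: -20050617/3691688 ≈ -5.4313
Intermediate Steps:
P(X) = X/8 (P(X) = -(-1)*X/8 = X/8)
a(F) = 7/8 + F² - 186*F (a(F) = (F² - 186*F) + (⅛)*7 = (F² - 186*F) + 7/8 = 7/8 + F² - 186*F)
a(V)/(-21021) - 32814/25816 = (7/8 + (-217)² - 186*(-217))/(-21021) - 32814/25816 = (7/8 + 47089 + 40362)*(-1/21021) - 32814*1/25816 = (699615/8)*(-1/21021) - 16407/12908 = -33315/8008 - 16407/12908 = -20050617/3691688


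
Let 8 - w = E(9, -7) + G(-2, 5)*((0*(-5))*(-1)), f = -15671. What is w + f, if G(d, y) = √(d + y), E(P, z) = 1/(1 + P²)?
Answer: -1284367/82 ≈ -15663.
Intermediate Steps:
w = 655/82 (w = 8 - (1/(1 + 9²) + √(-2 + 5)*((0*(-5))*(-1))) = 8 - (1/(1 + 81) + √3*(0*(-1))) = 8 - (1/82 + √3*0) = 8 - (1/82 + 0) = 8 - 1*1/82 = 8 - 1/82 = 655/82 ≈ 7.9878)
w + f = 655/82 - 15671 = -1284367/82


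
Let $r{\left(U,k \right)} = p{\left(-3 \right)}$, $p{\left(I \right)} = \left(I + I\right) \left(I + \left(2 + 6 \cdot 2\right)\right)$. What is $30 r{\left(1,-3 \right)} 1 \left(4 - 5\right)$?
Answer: $1980$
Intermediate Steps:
$p{\left(I \right)} = 2 I \left(14 + I\right)$ ($p{\left(I \right)} = 2 I \left(I + \left(2 + 12\right)\right) = 2 I \left(I + 14\right) = 2 I \left(14 + I\right)$)
$r{\left(U,k \right)} = -66$ ($r{\left(U,k \right)} = 2 \left(-3\right) \left(14 - 3\right) = 2 \left(-3\right) 11 = -66$)
$30 r{\left(1,-3 \right)} 1 \left(4 - 5\right) = 30 \left(-66\right) 1 \left(4 - 5\right) = - 1980 \cdot 1 \left(-1\right) = \left(-1980\right) \left(-1\right) = 1980$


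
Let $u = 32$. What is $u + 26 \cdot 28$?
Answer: $760$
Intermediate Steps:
$u + 26 \cdot 28 = 32 + 26 \cdot 28 = 32 + 728 = 760$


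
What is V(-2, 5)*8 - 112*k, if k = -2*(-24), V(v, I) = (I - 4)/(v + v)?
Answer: -5378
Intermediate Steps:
V(v, I) = (-4 + I)/(2*v) (V(v, I) = (-4 + I)/((2*v)) = (-4 + I)*(1/(2*v)) = (-4 + I)/(2*v))
k = 48
V(-2, 5)*8 - 112*k = ((½)*(-4 + 5)/(-2))*8 - 112*48 = ((½)*(-½)*1)*8 - 5376 = -¼*8 - 5376 = -2 - 5376 = -5378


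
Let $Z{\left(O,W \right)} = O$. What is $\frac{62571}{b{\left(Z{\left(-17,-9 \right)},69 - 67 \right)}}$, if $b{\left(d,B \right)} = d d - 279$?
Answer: $\frac{62571}{10} \approx 6257.1$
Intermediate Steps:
$b{\left(d,B \right)} = -279 + d^{2}$ ($b{\left(d,B \right)} = d^{2} - 279 = -279 + d^{2}$)
$\frac{62571}{b{\left(Z{\left(-17,-9 \right)},69 - 67 \right)}} = \frac{62571}{-279 + \left(-17\right)^{2}} = \frac{62571}{-279 + 289} = \frac{62571}{10}$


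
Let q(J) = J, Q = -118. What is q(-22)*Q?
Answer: 2596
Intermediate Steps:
q(-22)*Q = -22*(-118) = 2596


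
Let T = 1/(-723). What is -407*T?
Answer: 407/723 ≈ 0.56293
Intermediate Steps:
T = -1/723 ≈ -0.0013831
-407*T = -407*(-1/723) = 407/723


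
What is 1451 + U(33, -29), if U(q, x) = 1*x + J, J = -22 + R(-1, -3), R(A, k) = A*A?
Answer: 1401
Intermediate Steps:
R(A, k) = A**2
J = -21 (J = -22 + (-1)**2 = -22 + 1 = -21)
U(q, x) = -21 + x (U(q, x) = 1*x - 21 = x - 21 = -21 + x)
1451 + U(33, -29) = 1451 + (-21 - 29) = 1451 - 50 = 1401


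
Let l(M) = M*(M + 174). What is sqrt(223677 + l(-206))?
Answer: sqrt(230269) ≈ 479.86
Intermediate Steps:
l(M) = M*(174 + M)
sqrt(223677 + l(-206)) = sqrt(223677 - 206*(174 - 206)) = sqrt(223677 - 206*(-32)) = sqrt(223677 + 6592) = sqrt(230269)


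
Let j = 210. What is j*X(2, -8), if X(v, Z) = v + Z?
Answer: -1260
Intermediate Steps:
X(v, Z) = Z + v
j*X(2, -8) = 210*(-8 + 2) = 210*(-6) = -1260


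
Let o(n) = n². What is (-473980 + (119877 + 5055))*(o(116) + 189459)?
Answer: -70827074920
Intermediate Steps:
(-473980 + (119877 + 5055))*(o(116) + 189459) = (-473980 + (119877 + 5055))*(116² + 189459) = (-473980 + 124932)*(13456 + 189459) = -349048*202915 = -70827074920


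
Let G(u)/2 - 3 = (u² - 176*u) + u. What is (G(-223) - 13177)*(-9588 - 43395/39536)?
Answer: -62302549939731/39536 ≈ -1.5758e+9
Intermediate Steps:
G(u) = 6 - 350*u + 2*u² (G(u) = 6 + 2*((u² - 176*u) + u) = 6 + 2*(u² - 175*u) = 6 + (-350*u + 2*u²) = 6 - 350*u + 2*u²)
(G(-223) - 13177)*(-9588 - 43395/39536) = ((6 - 350*(-223) + 2*(-223)²) - 13177)*(-9588 - 43395/39536) = ((6 + 78050 + 2*49729) - 13177)*(-9588 - 43395*1/39536) = ((6 + 78050 + 99458) - 13177)*(-9588 - 43395/39536) = (177514 - 13177)*(-379114563/39536) = 164337*(-379114563/39536) = -62302549939731/39536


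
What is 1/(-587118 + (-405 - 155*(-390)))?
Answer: -1/527073 ≈ -1.8973e-6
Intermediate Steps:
1/(-587118 + (-405 - 155*(-390))) = 1/(-587118 + (-405 + 60450)) = 1/(-587118 + 60045) = 1/(-527073) = -1/527073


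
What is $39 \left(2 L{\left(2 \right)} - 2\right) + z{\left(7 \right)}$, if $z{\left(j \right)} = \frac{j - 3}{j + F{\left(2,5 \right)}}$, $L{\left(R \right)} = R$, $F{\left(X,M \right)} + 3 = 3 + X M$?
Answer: $\frac{1330}{17} \approx 78.235$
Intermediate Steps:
$F{\left(X,M \right)} = M X$ ($F{\left(X,M \right)} = -3 + \left(3 + X M\right) = -3 + \left(3 + M X\right) = M X$)
$z{\left(j \right)} = \frac{-3 + j}{10 + j}$ ($z{\left(j \right)} = \frac{j - 3}{j + 5 \cdot 2} = \frac{-3 + j}{j + 10} = \frac{-3 + j}{10 + j}$)
$39 \left(2 L{\left(2 \right)} - 2\right) + z{\left(7 \right)} = 39 \left(2 \cdot 2 - 2\right) + \frac{-3 + 7}{10 + 7} = 39 \left(4 - 2\right) + \frac{1}{17} \cdot 4 = 39 \cdot 2 + \frac{1}{17} \cdot 4 = 78 + \frac{4}{17} = \frac{1330}{17}$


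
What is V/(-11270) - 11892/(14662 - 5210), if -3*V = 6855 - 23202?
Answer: -46381697/26631010 ≈ -1.7416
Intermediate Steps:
V = 5449 (V = -(6855 - 23202)/3 = -⅓*(-16347) = 5449)
V/(-11270) - 11892/(14662 - 5210) = 5449/(-11270) - 11892/(14662 - 5210) = 5449*(-1/11270) - 11892/9452 = -5449/11270 - 11892*1/9452 = -5449/11270 - 2973/2363 = -46381697/26631010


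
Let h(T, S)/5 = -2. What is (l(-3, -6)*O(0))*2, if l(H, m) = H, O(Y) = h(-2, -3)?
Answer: 60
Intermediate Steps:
h(T, S) = -10 (h(T, S) = 5*(-2) = -10)
O(Y) = -10
(l(-3, -6)*O(0))*2 = -3*(-10)*2 = 30*2 = 60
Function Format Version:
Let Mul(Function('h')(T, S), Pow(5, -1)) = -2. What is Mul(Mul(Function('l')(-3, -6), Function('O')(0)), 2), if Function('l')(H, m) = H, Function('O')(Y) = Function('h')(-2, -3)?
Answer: 60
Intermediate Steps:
Function('h')(T, S) = -10 (Function('h')(T, S) = Mul(5, -2) = -10)
Function('O')(Y) = -10
Mul(Mul(Function('l')(-3, -6), Function('O')(0)), 2) = Mul(Mul(-3, -10), 2) = Mul(30, 2) = 60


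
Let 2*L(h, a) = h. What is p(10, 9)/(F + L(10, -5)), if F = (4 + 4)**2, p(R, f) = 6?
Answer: 2/23 ≈ 0.086957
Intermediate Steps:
L(h, a) = h/2
F = 64 (F = 8**2 = 64)
p(10, 9)/(F + L(10, -5)) = 6/(64 + (1/2)*10) = 6/(64 + 5) = 6/69 = 6*(1/69) = 2/23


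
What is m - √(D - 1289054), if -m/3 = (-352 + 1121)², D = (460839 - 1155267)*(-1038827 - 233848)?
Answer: -1774083 - √883779865846 ≈ -2.7142e+6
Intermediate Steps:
D = 883781154900 (D = -694428*(-1272675) = 883781154900)
m = -1774083 (m = -3*(-352 + 1121)² = -3*769² = -3*591361 = -1774083)
m - √(D - 1289054) = -1774083 - √(883781154900 - 1289054) = -1774083 - √883779865846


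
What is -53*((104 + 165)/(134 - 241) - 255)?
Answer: 1460362/107 ≈ 13648.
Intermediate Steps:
-53*((104 + 165)/(134 - 241) - 255) = -53*(269/(-107) - 255) = -53*(269*(-1/107) - 255) = -53*(-269/107 - 255) = -53*(-27554/107) = 1460362/107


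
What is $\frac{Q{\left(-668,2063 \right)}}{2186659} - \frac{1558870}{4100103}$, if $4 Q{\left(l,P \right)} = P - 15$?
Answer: $- \frac{3406617862594}{8965527125877} \approx -0.37997$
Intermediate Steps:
$Q{\left(l,P \right)} = - \frac{15}{4} + \frac{P}{4}$ ($Q{\left(l,P \right)} = \frac{P - 15}{4} = \frac{-15 + P}{4} = - \frac{15}{4} + \frac{P}{4}$)
$\frac{Q{\left(-668,2063 \right)}}{2186659} - \frac{1558870}{4100103} = \frac{- \frac{15}{4} + \frac{1}{4} \cdot 2063}{2186659} - \frac{1558870}{4100103} = \left(- \frac{15}{4} + \frac{2063}{4}\right) \frac{1}{2186659} - \frac{1558870}{4100103} = 512 \cdot \frac{1}{2186659} - \frac{1558870}{4100103} = \frac{512}{2186659} - \frac{1558870}{4100103} = - \frac{3406617862594}{8965527125877}$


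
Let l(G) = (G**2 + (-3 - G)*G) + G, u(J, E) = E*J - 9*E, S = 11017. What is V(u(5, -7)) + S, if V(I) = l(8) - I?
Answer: 10973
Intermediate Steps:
u(J, E) = -9*E + E*J
l(G) = G + G**2 + G*(-3 - G) (l(G) = (G**2 + G*(-3 - G)) + G = G + G**2 + G*(-3 - G))
V(I) = -16 - I (V(I) = -2*8 - I = -16 - I)
V(u(5, -7)) + S = (-16 - (-7)*(-9 + 5)) + 11017 = (-16 - (-7)*(-4)) + 11017 = (-16 - 1*28) + 11017 = (-16 - 28) + 11017 = -44 + 11017 = 10973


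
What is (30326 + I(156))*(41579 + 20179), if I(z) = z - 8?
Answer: 1882013292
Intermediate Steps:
I(z) = -8 + z
(30326 + I(156))*(41579 + 20179) = (30326 + (-8 + 156))*(41579 + 20179) = (30326 + 148)*61758 = 30474*61758 = 1882013292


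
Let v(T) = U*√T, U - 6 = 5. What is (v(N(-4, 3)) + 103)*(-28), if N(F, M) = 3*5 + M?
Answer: -2884 - 924*√2 ≈ -4190.7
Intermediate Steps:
U = 11 (U = 6 + 5 = 11)
N(F, M) = 15 + M
v(T) = 11*√T
(v(N(-4, 3)) + 103)*(-28) = (11*√(15 + 3) + 103)*(-28) = (11*√18 + 103)*(-28) = (11*(3*√2) + 103)*(-28) = (33*√2 + 103)*(-28) = (103 + 33*√2)*(-28) = -2884 - 924*√2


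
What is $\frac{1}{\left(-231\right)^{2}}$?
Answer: $\frac{1}{53361} \approx 1.874 \cdot 10^{-5}$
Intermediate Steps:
$\frac{1}{\left(-231\right)^{2}} = \frac{1}{53361}$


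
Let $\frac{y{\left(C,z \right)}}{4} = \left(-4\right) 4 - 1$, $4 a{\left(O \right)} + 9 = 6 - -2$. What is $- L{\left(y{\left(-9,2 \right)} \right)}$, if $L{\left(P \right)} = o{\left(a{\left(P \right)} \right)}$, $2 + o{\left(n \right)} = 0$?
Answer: $2$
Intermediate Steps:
$a{\left(O \right)} = - \frac{1}{4}$ ($a{\left(O \right)} = - \frac{9}{4} + \frac{6 - -2}{4} = - \frac{9}{4} + \frac{6 + 2}{4} = - \frac{9}{4} + \frac{1}{4} \cdot 8 = - \frac{9}{4} + 2 = - \frac{1}{4}$)
$o{\left(n \right)} = -2$ ($o{\left(n \right)} = -2 + 0 = -2$)
$y{\left(C,z \right)} = -68$ ($y{\left(C,z \right)} = 4 \left(\left(-4\right) 4 - 1\right) = 4 \left(-16 - 1\right) = 4 \left(-17\right) = -68$)
$L{\left(P \right)} = -2$
$- L{\left(y{\left(-9,2 \right)} \right)} = \left(-1\right) \left(-2\right) = 2$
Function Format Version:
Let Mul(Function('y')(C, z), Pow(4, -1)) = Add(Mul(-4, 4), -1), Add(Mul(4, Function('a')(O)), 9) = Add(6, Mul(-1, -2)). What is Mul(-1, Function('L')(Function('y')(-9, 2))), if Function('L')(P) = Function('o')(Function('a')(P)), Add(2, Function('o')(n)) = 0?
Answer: 2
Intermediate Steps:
Function('a')(O) = Rational(-1, 4) (Function('a')(O) = Add(Rational(-9, 4), Mul(Rational(1, 4), Add(6, Mul(-1, -2)))) = Add(Rational(-9, 4), Mul(Rational(1, 4), Add(6, 2))) = Add(Rational(-9, 4), Mul(Rational(1, 4), 8)) = Add(Rational(-9, 4), 2) = Rational(-1, 4))
Function('o')(n) = -2 (Function('o')(n) = Add(-2, 0) = -2)
Function('y')(C, z) = -68 (Function('y')(C, z) = Mul(4, Add(Mul(-4, 4), -1)) = Mul(4, Add(-16, -1)) = Mul(4, -17) = -68)
Function('L')(P) = -2
Mul(-1, Function('L')(Function('y')(-9, 2))) = Mul(-1, -2) = 2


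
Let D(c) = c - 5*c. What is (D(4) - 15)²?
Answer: 961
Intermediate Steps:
D(c) = -4*c
(D(4) - 15)² = (-4*4 - 15)² = (-16 - 15)² = (-31)² = 961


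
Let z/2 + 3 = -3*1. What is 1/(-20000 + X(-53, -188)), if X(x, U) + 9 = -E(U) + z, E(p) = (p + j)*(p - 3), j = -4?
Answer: -1/56693 ≈ -1.7639e-5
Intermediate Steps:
E(p) = (-4 + p)*(-3 + p) (E(p) = (p - 4)*(p - 3) = (-4 + p)*(-3 + p))
z = -12 (z = -6 + 2*(-3*1) = -6 + 2*(-3) = -6 - 6 = -12)
X(x, U) = -33 - U**2 + 7*U (X(x, U) = -9 + (-(12 + U**2 - 7*U) - 12) = -9 + ((-12 - U**2 + 7*U) - 12) = -9 + (-24 - U**2 + 7*U) = -33 - U**2 + 7*U)
1/(-20000 + X(-53, -188)) = 1/(-20000 + (-33 - 1*(-188)**2 + 7*(-188))) = 1/(-20000 + (-33 - 1*35344 - 1316)) = 1/(-20000 + (-33 - 35344 - 1316)) = 1/(-20000 - 36693) = 1/(-56693) = -1/56693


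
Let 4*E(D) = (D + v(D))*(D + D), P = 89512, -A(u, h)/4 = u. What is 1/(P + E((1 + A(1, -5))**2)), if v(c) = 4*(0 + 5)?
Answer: 2/179285 ≈ 1.1155e-5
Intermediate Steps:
A(u, h) = -4*u
v(c) = 20 (v(c) = 4*5 = 20)
E(D) = D*(20 + D)/2 (E(D) = ((D + 20)*(D + D))/4 = ((20 + D)*(2*D))/4 = (2*D*(20 + D))/4 = D*(20 + D)/2)
1/(P + E((1 + A(1, -5))**2)) = 1/(89512 + (1 - 4*1)**2*(20 + (1 - 4*1)**2)/2) = 1/(89512 + (1 - 4)**2*(20 + (1 - 4)**2)/2) = 1/(89512 + (1/2)*(-3)**2*(20 + (-3)**2)) = 1/(89512 + (1/2)*9*(20 + 9)) = 1/(89512 + (1/2)*9*29) = 1/(89512 + 261/2) = 1/(179285/2) = 2/179285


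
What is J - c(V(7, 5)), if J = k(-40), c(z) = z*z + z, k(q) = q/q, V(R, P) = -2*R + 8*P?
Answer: -701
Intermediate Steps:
k(q) = 1
c(z) = z + z² (c(z) = z² + z = z + z²)
J = 1
J - c(V(7, 5)) = 1 - (-2*7 + 8*5)*(1 + (-2*7 + 8*5)) = 1 - (-14 + 40)*(1 + (-14 + 40)) = 1 - 26*(1 + 26) = 1 - 26*27 = 1 - 1*702 = 1 - 702 = -701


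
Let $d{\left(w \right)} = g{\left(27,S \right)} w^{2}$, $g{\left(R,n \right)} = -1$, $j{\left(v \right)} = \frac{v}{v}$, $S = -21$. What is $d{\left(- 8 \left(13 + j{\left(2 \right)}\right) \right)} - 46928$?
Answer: $-59472$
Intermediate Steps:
$j{\left(v \right)} = 1$
$d{\left(w \right)} = - w^{2}$
$d{\left(- 8 \left(13 + j{\left(2 \right)}\right) \right)} - 46928 = - \left(- 8 \left(13 + 1\right)\right)^{2} - 46928 = - \left(\left(-8\right) 14\right)^{2} - 46928 = - \left(-112\right)^{2} - 46928 = \left(-1\right) 12544 - 46928 = -12544 - 46928 = -59472$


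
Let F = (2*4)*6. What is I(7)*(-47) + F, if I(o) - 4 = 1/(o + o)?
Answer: -2007/14 ≈ -143.36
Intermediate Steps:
I(o) = 4 + 1/(2*o) (I(o) = 4 + 1/(o + o) = 4 + 1/(2*o))
F = 48 (F = 8*6 = 48)
I(7)*(-47) + F = (4 + (½)/7)*(-47) + 48 = (4 + (½)*(⅐))*(-47) + 48 = (4 + 1/14)*(-47) + 48 = (57/14)*(-47) + 48 = -2679/14 + 48 = -2007/14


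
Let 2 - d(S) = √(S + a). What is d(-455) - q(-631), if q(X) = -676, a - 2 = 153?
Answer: 678 - 10*I*√3 ≈ 678.0 - 17.32*I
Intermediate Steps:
a = 155 (a = 2 + 153 = 155)
d(S) = 2 - √(155 + S) (d(S) = 2 - √(S + 155) = 2 - √(155 + S))
d(-455) - q(-631) = (2 - √(155 - 455)) - 1*(-676) = (2 - √(-300)) + 676 = (2 - 10*I*√3) + 676 = 678 - 10*I*√3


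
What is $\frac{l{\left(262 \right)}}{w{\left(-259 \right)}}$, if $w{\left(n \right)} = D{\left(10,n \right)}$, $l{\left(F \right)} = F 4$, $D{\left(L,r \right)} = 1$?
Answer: $1048$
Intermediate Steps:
$l{\left(F \right)} = 4 F$
$w{\left(n \right)} = 1$
$\frac{l{\left(262 \right)}}{w{\left(-259 \right)}} = \frac{4 \cdot 262}{1} = 1048 \cdot 1 = 1048$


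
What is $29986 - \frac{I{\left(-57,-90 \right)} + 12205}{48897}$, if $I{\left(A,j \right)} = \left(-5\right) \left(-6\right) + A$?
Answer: $\frac{1466213264}{48897} \approx 29986.0$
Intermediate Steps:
$I{\left(A,j \right)} = 30 + A$
$29986 - \frac{I{\left(-57,-90 \right)} + 12205}{48897} = 29986 - \frac{\left(30 - 57\right) + 12205}{48897} = 29986 - \left(-27 + 12205\right) \frac{1}{48897} = 29986 - 12178 \cdot \frac{1}{48897} = 29986 - \frac{12178}{48897} = \frac{1466213264}{48897}$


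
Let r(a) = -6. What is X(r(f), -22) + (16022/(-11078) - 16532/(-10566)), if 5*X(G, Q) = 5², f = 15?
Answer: 149775946/29262537 ≈ 5.1183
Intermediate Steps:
X(G, Q) = 5 (X(G, Q) = (⅕)*5² = (⅕)*25 = 5)
X(r(f), -22) + (16022/(-11078) - 16532/(-10566)) = 5 + (16022/(-11078) - 16532/(-10566)) = 5 + (16022*(-1/11078) - 16532*(-1/10566)) = 5 + (-8011/5539 + 8266/5283) = 5 + 3463261/29262537 = 149775946/29262537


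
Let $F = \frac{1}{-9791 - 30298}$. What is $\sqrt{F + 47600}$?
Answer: $\frac{\sqrt{76499288999511}}{40089} \approx 218.17$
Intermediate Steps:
$F = - \frac{1}{40089}$ ($F = \frac{1}{-40089} = - \frac{1}{40089} \approx -2.4944 \cdot 10^{-5}$)
$\sqrt{F + 47600} = \sqrt{- \frac{1}{40089} + 47600} = \sqrt{\frac{1908236399}{40089}} = \frac{\sqrt{76499288999511}}{40089}$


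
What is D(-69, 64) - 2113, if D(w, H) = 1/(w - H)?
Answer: -281030/133 ≈ -2113.0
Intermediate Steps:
D(-69, 64) - 2113 = 1/(-69 - 1*64) - 2113 = 1/(-69 - 64) - 2113 = 1/(-133) - 2113 = -1/133 - 2113 = -281030/133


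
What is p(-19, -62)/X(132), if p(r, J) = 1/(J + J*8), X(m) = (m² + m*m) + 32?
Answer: -1/19463040 ≈ -5.1379e-8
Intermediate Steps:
X(m) = 32 + 2*m² (X(m) = (m² + m²) + 32 = 2*m² + 32 = 32 + 2*m²)
p(r, J) = 1/(9*J) (p(r, J) = 1/(J + 8*J) = 1/(9*J))
p(-19, -62)/X(132) = ((⅑)/(-62))/(32 + 2*132²) = ((⅑)*(-1/62))/(32 + 2*17424) = -1/(558*(32 + 34848)) = -1/558/34880 = -1/558*1/34880 = -1/19463040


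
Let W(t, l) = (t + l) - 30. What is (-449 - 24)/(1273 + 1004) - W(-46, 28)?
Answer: 9893/207 ≈ 47.792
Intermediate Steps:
W(t, l) = -30 + l + t (W(t, l) = (l + t) - 30 = -30 + l + t)
(-449 - 24)/(1273 + 1004) - W(-46, 28) = (-449 - 24)/(1273 + 1004) - (-30 + 28 - 46) = -473/2277 - 1*(-48) = -473*1/2277 + 48 = -43/207 + 48 = 9893/207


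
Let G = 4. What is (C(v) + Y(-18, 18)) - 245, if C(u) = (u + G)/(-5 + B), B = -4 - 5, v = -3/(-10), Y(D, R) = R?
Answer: -31823/140 ≈ -227.31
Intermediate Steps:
v = 3/10 (v = -3*(-1/10) = 3/10 ≈ 0.30000)
B = -9
C(u) = -2/7 - u/14 (C(u) = (u + 4)/(-5 - 9) = (4 + u)/(-14) = (4 + u)*(-1/14) = -2/7 - u/14)
(C(v) + Y(-18, 18)) - 245 = ((-2/7 - 1/14*3/10) + 18) - 245 = ((-2/7 - 3/140) + 18) - 245 = (-43/140 + 18) - 245 = 2477/140 - 245 = -31823/140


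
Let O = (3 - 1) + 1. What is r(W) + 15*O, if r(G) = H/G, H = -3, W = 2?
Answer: 87/2 ≈ 43.500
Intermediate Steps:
r(G) = -3/G
O = 3 (O = 2 + 1 = 3)
r(W) + 15*O = -3/2 + 15*3 = -3*1/2 + 45 = -3/2 + 45 = 87/2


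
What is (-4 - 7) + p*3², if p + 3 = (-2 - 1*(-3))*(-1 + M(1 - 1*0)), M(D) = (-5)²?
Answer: 178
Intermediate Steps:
M(D) = 25
p = 21 (p = -3 + (-2 - 1*(-3))*(-1 + 25) = -3 + (-2 + 3)*24 = -3 + 1*24 = -3 + 24 = 21)
(-4 - 7) + p*3² = (-4 - 7) + 21*3² = -11 + 21*9 = -11 + 189 = 178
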